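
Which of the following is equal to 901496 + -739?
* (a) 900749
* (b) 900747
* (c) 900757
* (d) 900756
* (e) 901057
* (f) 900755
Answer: c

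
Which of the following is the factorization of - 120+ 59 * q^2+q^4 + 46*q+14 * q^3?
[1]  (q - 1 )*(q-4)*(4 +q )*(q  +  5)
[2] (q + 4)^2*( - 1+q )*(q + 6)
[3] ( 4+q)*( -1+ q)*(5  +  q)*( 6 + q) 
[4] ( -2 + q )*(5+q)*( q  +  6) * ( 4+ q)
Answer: 3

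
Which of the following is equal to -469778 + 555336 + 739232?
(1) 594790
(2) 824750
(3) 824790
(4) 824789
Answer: 3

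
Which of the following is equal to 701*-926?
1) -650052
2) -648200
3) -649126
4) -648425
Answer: 3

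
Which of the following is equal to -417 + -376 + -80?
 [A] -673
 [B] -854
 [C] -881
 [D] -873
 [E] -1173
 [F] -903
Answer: D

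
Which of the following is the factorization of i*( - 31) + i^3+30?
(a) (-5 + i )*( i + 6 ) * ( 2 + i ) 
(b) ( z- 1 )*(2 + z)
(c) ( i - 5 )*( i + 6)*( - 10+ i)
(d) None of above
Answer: d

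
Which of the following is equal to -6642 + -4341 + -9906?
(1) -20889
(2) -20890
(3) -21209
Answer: 1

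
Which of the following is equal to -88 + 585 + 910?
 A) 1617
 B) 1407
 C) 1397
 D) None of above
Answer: B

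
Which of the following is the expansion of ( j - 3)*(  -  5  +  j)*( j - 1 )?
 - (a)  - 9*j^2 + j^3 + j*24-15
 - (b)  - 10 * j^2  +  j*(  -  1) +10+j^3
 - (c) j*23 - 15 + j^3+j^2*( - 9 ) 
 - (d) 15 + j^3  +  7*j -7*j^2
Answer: c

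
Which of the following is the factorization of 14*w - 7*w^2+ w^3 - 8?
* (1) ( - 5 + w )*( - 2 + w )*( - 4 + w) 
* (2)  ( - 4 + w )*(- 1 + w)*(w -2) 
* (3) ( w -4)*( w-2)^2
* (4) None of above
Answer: 2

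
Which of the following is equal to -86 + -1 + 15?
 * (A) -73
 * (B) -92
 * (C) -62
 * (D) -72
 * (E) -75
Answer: D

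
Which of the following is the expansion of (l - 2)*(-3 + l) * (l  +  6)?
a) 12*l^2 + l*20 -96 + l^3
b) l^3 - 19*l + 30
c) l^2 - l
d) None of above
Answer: d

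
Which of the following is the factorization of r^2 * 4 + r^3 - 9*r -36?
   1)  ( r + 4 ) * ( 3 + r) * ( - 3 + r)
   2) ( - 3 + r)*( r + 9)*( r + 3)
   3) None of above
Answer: 1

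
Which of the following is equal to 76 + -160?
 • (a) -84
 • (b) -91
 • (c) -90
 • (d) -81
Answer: a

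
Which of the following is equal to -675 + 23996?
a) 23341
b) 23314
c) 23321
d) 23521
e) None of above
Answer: c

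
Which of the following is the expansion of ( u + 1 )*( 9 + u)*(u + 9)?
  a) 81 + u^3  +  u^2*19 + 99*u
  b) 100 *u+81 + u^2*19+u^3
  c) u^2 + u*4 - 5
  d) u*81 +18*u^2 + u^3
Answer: a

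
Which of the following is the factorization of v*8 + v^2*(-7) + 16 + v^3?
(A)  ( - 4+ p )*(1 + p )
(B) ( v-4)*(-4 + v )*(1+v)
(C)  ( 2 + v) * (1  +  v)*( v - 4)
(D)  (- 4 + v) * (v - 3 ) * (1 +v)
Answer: B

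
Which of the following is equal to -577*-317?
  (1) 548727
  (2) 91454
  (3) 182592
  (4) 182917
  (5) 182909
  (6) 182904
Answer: 5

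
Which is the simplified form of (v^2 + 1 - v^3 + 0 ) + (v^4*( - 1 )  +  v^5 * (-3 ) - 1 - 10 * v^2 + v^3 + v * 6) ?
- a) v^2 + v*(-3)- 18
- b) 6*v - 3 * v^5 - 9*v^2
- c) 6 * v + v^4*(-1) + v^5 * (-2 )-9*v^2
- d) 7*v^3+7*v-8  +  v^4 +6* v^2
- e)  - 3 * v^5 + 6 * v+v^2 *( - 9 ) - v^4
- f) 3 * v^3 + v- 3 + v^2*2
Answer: e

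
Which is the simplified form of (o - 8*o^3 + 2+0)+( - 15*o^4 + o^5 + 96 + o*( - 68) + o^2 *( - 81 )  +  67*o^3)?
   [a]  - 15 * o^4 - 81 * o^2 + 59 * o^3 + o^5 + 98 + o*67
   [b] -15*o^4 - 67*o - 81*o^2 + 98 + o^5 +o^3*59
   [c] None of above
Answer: b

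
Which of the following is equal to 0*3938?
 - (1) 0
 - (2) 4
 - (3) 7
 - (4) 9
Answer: 1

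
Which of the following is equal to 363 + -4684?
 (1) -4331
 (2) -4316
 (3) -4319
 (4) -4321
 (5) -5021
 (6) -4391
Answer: 4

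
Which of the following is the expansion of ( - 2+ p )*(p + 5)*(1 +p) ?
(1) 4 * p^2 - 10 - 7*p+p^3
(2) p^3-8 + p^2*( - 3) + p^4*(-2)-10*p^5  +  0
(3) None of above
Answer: 1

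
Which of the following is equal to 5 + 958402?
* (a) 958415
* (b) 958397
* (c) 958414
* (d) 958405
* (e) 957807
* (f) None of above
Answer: f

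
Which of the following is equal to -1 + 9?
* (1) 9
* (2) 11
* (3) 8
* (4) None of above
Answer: 3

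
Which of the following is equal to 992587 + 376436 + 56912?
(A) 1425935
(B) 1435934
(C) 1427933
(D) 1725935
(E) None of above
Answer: A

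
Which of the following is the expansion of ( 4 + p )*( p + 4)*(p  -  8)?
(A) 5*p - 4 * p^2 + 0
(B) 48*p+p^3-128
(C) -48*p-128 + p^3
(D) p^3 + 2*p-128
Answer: C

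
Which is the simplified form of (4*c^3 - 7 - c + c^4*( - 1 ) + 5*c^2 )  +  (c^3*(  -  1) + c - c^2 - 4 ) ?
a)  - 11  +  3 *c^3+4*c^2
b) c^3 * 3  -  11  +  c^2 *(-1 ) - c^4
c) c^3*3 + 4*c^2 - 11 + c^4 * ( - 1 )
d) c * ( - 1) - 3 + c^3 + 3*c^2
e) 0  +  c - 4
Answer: c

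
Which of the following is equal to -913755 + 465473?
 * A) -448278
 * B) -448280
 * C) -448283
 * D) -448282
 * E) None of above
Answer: D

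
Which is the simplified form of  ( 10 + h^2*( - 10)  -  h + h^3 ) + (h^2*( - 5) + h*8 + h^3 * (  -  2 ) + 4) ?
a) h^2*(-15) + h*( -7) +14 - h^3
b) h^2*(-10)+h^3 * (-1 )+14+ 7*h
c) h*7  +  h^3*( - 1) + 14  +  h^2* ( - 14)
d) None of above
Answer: d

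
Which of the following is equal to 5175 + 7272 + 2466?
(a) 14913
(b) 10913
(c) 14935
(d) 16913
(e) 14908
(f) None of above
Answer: a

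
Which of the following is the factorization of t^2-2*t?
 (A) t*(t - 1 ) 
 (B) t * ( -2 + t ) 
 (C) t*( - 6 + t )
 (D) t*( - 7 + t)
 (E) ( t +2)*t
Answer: B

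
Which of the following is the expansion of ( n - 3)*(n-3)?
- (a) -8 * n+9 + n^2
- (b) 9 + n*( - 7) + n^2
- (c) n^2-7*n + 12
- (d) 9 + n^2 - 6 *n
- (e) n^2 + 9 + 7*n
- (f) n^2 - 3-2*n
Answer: d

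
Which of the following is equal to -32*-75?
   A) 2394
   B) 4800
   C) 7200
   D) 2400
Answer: D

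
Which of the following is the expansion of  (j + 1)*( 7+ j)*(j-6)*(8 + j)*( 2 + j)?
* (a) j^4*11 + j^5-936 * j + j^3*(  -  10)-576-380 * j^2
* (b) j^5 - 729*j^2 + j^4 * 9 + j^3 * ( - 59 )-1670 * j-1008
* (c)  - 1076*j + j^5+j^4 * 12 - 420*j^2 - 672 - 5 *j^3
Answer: c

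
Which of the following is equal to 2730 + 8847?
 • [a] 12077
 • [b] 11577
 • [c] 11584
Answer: b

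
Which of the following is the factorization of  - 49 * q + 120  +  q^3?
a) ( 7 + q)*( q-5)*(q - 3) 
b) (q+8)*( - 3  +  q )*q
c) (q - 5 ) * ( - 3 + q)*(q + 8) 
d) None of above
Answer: c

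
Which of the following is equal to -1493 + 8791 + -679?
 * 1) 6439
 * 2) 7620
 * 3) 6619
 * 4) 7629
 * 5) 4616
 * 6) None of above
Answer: 3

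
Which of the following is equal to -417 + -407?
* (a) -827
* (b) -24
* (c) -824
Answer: c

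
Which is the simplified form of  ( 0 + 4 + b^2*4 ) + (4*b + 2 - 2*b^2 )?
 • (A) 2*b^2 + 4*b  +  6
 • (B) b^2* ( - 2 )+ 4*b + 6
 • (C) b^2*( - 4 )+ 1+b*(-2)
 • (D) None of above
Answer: A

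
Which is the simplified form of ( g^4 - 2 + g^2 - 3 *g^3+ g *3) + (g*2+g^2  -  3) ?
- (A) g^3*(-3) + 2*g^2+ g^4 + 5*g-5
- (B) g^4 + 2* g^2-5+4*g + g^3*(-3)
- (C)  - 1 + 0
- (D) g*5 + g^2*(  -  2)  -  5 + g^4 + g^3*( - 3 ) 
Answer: A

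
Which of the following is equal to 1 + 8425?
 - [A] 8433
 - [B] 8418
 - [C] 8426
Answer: C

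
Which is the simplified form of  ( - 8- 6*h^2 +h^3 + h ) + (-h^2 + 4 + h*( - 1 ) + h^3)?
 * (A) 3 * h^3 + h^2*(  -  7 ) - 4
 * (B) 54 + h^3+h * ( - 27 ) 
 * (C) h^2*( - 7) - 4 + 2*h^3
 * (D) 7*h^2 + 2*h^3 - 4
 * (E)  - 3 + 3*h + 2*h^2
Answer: C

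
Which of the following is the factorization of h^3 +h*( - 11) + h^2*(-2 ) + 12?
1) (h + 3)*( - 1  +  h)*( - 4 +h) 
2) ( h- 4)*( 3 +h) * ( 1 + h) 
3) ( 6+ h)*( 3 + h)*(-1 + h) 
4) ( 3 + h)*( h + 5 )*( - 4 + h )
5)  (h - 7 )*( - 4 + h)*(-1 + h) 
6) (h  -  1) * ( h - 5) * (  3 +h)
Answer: 1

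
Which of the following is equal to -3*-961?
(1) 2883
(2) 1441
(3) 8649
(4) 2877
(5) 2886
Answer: 1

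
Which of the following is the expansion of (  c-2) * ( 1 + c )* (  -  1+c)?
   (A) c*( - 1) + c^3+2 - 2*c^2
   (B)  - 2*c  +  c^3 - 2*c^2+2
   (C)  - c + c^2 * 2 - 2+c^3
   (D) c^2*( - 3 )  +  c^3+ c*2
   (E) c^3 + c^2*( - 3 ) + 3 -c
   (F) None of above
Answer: A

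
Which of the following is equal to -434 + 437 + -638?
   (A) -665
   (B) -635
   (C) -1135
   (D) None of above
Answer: B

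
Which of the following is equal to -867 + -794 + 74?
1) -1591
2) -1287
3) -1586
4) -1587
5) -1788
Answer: 4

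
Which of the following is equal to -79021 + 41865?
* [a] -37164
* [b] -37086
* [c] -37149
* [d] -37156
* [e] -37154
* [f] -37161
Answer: d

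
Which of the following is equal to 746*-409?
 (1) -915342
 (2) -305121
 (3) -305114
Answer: 3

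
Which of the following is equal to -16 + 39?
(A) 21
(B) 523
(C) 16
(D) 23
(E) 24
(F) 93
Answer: D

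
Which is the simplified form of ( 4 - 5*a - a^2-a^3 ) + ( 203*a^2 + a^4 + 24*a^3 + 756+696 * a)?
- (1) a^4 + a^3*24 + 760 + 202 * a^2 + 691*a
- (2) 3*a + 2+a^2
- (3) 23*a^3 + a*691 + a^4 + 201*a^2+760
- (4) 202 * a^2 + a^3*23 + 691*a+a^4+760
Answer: 4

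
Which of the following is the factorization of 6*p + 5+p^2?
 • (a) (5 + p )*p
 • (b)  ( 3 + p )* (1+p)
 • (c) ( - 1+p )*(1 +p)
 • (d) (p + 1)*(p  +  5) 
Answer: d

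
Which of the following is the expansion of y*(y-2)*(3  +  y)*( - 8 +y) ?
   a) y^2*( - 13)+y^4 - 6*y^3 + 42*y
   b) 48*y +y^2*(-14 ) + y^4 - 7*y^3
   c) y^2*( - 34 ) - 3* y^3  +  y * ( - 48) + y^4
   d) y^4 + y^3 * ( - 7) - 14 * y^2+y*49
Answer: b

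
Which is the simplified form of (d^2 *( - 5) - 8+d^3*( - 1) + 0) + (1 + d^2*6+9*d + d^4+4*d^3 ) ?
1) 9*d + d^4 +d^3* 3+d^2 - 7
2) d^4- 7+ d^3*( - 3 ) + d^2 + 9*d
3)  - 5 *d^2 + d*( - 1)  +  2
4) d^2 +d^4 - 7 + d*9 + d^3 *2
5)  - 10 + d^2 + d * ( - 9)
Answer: 1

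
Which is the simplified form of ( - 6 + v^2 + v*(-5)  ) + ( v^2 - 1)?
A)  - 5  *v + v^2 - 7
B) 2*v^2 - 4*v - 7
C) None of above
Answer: C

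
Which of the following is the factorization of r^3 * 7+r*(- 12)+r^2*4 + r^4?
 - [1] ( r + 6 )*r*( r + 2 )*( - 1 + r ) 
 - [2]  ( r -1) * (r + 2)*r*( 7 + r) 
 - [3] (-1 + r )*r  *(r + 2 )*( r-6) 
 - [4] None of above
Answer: 1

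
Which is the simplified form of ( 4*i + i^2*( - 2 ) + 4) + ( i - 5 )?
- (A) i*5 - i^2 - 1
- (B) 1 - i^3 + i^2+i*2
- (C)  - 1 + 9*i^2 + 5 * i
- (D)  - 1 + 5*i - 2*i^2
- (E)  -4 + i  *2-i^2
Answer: D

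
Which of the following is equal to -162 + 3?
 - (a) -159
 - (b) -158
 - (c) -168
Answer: a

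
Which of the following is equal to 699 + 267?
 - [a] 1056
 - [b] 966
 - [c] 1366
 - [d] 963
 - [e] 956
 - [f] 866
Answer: b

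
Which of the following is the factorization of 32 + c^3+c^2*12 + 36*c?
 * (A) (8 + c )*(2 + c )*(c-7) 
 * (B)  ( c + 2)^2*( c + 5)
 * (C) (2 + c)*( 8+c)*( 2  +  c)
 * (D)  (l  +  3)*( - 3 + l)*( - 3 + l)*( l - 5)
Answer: C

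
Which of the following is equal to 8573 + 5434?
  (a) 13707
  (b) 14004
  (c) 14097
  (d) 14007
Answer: d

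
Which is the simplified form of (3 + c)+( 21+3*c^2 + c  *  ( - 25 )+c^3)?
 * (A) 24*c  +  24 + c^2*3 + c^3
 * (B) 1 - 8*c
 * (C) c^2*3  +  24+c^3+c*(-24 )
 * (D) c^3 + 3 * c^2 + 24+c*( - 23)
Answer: C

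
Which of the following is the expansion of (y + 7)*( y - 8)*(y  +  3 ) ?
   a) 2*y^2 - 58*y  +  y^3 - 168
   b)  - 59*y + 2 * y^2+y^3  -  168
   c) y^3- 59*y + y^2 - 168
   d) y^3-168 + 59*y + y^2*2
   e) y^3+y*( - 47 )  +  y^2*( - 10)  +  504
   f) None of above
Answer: b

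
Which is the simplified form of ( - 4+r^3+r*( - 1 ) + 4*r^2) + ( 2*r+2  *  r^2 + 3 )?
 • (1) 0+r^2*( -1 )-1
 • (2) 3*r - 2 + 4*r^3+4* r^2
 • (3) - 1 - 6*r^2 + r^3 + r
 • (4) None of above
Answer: 4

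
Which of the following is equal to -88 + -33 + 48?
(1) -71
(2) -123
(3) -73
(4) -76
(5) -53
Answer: 3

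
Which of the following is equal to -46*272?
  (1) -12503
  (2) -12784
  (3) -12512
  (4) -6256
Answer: 3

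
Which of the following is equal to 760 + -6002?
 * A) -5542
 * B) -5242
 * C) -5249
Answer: B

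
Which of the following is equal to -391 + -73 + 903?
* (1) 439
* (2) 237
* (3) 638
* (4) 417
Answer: 1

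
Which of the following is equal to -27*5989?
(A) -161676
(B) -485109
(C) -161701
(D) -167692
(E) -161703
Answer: E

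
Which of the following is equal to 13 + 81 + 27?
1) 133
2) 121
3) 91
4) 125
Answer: 2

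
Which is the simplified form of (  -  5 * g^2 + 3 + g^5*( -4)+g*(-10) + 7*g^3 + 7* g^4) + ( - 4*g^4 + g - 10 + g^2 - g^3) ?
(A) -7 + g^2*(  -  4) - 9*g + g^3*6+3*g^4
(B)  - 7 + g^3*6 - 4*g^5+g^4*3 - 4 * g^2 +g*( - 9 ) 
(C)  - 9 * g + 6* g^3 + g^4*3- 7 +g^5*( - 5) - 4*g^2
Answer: B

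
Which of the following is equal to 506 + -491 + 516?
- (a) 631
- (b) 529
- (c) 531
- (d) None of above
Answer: c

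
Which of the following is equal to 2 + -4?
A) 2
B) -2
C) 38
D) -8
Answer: B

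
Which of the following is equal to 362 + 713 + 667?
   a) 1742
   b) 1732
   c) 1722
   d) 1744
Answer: a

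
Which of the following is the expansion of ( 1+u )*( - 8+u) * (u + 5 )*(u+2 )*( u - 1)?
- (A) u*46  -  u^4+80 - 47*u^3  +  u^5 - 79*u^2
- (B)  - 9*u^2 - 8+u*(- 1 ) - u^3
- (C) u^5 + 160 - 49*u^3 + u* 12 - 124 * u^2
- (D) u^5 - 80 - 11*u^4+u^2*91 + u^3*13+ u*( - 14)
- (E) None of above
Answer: A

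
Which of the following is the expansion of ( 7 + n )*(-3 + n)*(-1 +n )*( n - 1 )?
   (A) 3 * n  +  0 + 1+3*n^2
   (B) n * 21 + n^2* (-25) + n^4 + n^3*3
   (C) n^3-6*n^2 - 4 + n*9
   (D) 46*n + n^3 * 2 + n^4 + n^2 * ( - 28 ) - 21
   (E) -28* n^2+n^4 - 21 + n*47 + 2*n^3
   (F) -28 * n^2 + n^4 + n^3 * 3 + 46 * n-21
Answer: D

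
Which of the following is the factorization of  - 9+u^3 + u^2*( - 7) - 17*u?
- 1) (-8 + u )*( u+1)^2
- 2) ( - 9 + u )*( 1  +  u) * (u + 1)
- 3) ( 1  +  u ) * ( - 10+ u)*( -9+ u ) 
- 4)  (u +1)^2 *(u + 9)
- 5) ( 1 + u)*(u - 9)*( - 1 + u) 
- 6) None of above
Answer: 2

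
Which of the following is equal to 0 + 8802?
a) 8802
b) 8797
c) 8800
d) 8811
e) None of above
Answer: a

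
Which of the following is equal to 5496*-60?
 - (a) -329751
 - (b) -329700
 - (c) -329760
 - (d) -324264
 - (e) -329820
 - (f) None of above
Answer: c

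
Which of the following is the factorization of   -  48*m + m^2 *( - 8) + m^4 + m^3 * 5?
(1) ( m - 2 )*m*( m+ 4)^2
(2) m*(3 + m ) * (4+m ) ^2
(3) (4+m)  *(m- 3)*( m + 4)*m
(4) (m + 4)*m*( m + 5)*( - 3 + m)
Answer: 3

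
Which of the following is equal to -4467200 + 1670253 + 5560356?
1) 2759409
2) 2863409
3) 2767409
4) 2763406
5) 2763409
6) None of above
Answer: 5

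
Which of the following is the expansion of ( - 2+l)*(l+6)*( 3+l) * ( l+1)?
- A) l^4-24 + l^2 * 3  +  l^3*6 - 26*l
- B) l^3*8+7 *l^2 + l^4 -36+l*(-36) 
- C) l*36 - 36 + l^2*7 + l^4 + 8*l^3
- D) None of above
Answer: B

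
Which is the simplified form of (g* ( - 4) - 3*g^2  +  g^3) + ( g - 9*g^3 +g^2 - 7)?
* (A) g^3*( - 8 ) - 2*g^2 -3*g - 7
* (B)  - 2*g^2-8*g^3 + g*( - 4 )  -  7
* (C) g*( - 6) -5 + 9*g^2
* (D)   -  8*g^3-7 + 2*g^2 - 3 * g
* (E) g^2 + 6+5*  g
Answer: A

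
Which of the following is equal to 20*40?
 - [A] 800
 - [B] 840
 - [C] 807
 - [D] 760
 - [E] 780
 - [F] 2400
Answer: A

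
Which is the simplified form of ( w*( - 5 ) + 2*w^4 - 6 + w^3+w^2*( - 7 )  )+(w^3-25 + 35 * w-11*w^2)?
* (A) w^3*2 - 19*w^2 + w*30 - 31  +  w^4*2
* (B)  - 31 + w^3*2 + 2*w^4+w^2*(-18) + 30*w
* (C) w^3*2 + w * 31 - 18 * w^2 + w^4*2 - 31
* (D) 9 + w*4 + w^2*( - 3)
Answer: B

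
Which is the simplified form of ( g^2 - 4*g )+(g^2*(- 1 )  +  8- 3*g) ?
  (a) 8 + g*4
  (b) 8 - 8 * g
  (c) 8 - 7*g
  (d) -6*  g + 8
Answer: c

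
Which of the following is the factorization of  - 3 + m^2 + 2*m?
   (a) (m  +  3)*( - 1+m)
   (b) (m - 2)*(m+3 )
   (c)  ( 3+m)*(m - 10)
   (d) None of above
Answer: a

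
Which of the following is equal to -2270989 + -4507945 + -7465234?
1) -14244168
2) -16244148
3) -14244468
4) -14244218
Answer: 1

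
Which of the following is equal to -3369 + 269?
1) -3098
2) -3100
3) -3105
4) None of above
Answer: 2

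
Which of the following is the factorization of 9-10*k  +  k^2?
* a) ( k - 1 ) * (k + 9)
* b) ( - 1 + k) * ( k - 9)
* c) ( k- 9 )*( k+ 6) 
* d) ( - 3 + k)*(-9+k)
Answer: b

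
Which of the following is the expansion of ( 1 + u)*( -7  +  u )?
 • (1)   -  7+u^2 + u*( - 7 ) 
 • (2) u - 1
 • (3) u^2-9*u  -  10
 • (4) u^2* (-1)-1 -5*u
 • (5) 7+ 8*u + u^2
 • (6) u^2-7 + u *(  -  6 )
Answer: 6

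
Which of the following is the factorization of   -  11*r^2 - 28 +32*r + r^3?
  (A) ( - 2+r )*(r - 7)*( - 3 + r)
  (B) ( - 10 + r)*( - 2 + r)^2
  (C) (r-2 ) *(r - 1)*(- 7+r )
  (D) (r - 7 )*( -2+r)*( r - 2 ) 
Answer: D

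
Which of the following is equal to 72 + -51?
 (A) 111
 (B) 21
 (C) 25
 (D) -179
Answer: B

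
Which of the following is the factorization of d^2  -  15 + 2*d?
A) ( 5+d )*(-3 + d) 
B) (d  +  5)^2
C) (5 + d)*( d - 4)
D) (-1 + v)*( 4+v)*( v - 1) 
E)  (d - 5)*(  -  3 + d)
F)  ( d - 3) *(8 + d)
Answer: A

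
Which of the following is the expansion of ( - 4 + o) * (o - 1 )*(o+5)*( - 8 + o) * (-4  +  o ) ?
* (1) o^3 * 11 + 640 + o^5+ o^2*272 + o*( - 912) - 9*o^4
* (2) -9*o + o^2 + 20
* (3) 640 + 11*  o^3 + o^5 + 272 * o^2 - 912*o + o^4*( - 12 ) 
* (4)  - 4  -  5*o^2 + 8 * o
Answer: 3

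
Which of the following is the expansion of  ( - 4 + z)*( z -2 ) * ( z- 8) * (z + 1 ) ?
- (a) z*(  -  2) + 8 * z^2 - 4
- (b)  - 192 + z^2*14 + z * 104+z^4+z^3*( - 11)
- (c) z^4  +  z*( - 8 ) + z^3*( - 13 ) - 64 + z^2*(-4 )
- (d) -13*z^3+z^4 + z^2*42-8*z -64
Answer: d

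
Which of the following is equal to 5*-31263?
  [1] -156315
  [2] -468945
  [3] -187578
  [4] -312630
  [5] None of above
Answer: 1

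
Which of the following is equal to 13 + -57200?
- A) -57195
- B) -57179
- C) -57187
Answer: C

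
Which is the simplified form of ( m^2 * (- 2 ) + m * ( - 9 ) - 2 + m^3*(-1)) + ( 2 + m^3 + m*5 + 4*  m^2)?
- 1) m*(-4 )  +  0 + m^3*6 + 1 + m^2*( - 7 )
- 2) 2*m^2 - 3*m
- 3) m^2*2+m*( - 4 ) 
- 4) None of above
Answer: 3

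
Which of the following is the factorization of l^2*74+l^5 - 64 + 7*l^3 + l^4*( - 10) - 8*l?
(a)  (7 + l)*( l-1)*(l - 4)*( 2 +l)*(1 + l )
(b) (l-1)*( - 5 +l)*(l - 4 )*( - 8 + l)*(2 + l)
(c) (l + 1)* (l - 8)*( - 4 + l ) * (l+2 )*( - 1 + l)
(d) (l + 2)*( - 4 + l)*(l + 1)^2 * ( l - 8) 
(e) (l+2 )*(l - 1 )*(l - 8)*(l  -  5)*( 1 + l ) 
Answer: c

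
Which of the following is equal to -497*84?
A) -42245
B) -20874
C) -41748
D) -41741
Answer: C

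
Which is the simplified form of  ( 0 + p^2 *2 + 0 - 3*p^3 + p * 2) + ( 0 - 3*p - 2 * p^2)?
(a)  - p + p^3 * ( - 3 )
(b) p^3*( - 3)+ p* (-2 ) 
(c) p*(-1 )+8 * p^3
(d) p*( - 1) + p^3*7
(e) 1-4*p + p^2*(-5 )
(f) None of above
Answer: a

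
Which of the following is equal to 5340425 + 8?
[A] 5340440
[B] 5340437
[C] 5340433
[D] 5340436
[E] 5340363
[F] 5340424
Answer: C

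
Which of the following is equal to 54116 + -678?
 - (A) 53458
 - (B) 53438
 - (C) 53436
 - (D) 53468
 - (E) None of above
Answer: B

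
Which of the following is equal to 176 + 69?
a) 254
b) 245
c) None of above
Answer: b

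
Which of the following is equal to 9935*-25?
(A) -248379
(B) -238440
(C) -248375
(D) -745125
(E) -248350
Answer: C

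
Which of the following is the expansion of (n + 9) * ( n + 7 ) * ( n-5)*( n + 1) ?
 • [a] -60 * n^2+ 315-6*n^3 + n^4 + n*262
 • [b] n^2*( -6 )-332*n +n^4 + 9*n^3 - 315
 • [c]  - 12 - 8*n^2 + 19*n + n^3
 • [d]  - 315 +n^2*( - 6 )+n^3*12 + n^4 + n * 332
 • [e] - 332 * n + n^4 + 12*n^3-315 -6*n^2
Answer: e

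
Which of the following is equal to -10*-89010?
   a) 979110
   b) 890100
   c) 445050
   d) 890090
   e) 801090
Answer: b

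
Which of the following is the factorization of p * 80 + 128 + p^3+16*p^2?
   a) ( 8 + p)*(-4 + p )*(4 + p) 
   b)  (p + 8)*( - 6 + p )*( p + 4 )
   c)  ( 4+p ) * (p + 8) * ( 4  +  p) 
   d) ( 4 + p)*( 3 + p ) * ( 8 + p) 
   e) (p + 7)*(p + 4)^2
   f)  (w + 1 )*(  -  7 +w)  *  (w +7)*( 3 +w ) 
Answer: c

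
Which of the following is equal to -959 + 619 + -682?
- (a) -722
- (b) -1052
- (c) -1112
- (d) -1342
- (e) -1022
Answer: e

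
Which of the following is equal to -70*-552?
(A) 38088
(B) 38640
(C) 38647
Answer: B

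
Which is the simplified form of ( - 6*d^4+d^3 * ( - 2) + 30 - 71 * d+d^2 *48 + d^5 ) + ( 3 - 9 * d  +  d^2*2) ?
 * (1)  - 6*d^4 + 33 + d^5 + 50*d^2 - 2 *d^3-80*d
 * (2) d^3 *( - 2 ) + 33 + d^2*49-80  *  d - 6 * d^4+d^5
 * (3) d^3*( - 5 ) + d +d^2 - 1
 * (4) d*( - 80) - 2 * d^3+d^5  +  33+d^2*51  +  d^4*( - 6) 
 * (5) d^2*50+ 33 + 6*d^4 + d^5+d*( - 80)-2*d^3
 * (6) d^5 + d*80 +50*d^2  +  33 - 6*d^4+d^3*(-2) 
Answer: 1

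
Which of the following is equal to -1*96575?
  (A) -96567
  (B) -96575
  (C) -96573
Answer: B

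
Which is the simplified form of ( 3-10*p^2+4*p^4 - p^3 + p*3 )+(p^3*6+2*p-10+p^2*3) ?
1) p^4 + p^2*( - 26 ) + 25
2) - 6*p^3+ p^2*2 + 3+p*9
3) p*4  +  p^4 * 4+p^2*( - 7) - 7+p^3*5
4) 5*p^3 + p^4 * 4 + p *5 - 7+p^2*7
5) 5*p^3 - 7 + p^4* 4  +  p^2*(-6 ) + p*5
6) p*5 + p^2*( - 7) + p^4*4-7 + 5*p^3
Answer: 6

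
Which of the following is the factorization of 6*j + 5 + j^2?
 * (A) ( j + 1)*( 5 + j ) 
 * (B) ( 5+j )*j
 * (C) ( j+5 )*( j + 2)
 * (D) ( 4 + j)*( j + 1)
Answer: A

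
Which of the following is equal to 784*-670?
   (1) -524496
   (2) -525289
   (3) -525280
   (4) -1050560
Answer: 3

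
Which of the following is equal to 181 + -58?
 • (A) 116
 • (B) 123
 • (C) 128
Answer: B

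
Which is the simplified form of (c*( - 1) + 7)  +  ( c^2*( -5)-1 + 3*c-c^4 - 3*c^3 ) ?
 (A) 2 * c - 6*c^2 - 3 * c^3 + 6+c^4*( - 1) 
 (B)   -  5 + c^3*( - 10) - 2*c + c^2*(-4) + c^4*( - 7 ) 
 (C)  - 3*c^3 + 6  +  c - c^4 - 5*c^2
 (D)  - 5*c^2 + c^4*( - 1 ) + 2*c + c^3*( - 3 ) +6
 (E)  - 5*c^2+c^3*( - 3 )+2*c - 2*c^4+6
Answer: D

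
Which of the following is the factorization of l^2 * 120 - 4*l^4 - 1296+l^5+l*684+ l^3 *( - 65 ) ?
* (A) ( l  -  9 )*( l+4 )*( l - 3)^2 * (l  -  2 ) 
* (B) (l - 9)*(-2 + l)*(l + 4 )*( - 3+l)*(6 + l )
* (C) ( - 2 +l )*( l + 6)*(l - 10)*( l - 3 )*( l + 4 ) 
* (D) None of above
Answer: B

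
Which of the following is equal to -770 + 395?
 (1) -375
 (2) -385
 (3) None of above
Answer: 1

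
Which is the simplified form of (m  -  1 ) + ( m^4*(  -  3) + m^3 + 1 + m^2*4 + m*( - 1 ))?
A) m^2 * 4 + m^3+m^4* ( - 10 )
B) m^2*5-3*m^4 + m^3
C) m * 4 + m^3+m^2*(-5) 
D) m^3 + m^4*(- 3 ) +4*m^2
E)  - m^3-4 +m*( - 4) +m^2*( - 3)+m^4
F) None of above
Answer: D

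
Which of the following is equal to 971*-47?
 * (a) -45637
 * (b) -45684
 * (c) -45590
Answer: a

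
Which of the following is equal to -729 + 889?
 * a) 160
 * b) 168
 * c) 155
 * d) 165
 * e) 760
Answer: a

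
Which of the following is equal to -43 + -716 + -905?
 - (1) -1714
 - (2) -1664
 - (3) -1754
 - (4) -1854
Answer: 2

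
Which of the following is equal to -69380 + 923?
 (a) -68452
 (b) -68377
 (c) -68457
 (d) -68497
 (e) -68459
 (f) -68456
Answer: c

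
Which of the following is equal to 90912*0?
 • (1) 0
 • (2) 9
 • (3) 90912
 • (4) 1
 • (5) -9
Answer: 1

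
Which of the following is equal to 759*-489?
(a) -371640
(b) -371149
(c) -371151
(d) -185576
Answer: c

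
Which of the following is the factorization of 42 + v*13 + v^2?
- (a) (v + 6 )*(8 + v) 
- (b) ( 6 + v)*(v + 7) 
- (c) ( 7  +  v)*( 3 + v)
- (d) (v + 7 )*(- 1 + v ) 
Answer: b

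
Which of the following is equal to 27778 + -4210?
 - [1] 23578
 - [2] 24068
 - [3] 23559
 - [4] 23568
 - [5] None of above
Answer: 4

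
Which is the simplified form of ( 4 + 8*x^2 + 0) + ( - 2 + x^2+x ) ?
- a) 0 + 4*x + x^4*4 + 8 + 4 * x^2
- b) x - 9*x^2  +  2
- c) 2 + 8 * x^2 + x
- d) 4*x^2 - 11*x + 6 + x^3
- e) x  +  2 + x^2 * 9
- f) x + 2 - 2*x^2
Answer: e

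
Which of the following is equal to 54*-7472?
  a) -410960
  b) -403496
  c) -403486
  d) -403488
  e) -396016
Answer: d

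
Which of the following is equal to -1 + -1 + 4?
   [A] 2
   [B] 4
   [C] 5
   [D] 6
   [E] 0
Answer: A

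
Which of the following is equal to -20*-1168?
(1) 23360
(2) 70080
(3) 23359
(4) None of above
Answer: 1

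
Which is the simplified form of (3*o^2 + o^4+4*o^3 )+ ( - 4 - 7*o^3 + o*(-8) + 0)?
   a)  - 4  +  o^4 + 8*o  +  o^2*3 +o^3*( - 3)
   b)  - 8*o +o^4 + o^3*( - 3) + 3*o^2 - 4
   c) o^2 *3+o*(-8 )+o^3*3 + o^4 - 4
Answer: b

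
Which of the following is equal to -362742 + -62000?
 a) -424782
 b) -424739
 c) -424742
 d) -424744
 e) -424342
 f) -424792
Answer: c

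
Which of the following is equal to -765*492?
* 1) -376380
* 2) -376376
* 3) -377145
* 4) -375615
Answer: 1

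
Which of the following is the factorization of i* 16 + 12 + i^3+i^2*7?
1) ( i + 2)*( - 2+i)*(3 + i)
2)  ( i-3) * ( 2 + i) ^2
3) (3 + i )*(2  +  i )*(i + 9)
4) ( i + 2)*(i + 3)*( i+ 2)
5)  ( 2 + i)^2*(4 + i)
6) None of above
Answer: 4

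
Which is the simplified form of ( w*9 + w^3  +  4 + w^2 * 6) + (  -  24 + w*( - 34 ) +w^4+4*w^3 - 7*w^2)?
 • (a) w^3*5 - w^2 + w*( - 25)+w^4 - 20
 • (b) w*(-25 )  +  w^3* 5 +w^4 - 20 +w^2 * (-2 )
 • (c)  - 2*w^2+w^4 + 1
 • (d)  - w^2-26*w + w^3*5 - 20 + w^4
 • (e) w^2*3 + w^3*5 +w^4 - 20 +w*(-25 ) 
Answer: a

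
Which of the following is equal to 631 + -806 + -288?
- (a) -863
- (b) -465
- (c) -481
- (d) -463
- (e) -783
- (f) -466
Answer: d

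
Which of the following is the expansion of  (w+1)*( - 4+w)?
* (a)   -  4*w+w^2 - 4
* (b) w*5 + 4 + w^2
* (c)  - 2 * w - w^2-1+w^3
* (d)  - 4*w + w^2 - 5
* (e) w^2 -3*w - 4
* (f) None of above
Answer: e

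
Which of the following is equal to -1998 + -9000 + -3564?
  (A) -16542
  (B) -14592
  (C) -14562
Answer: C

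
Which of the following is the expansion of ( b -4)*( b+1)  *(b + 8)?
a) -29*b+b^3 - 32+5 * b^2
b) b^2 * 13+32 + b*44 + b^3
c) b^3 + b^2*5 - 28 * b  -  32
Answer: c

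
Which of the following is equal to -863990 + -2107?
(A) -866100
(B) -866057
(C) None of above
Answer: C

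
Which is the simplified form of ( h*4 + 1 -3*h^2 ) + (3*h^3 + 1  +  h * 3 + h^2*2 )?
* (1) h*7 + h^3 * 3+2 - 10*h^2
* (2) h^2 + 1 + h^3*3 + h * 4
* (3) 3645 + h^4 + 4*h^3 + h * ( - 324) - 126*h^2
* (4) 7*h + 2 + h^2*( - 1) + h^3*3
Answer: 4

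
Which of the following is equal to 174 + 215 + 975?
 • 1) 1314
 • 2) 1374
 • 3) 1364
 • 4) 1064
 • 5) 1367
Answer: 3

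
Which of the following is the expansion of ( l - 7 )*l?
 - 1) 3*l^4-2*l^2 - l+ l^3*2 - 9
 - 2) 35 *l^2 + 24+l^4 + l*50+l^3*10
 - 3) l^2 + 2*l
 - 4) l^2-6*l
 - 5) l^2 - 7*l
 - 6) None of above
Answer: 5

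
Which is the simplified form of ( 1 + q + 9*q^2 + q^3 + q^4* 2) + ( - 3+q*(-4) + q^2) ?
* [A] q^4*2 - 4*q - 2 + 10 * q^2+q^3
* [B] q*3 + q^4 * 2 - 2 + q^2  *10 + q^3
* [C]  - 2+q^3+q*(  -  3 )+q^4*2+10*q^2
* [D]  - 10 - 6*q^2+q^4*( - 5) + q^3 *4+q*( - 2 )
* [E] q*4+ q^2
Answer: C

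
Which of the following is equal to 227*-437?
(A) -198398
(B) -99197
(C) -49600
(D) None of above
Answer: D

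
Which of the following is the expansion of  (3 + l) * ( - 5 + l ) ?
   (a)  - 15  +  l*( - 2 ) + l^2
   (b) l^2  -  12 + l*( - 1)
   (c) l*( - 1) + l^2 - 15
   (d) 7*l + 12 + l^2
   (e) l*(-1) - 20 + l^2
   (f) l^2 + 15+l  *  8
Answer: a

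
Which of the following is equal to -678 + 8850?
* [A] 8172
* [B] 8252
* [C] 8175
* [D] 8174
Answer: A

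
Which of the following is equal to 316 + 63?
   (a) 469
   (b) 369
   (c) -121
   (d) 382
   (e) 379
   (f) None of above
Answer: e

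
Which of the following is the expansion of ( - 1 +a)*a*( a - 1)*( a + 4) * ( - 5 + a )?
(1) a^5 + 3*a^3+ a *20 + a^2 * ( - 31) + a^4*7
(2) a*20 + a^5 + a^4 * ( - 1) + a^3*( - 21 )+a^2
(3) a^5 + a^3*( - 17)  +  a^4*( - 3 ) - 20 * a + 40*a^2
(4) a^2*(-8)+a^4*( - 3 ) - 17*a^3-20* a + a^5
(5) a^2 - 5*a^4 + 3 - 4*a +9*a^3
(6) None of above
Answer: 6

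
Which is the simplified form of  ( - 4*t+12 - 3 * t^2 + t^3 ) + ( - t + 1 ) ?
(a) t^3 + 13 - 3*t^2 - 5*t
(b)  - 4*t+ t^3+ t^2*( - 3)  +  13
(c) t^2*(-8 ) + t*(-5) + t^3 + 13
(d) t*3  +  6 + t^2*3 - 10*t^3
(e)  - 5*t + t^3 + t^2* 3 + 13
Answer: a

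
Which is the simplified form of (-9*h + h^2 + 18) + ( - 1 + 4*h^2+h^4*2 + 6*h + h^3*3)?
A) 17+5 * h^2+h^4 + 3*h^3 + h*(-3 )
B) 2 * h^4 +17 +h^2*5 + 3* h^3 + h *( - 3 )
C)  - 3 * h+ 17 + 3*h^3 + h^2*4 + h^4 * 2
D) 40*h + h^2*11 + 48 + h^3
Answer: B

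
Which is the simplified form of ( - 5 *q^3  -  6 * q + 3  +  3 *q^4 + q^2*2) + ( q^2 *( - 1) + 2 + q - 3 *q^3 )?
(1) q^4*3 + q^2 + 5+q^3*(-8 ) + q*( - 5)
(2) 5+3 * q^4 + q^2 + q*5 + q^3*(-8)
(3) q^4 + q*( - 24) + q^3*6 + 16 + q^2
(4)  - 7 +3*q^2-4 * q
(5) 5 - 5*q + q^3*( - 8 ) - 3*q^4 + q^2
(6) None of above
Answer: 1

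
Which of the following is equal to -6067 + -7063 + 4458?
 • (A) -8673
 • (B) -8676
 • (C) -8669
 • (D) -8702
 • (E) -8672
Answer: E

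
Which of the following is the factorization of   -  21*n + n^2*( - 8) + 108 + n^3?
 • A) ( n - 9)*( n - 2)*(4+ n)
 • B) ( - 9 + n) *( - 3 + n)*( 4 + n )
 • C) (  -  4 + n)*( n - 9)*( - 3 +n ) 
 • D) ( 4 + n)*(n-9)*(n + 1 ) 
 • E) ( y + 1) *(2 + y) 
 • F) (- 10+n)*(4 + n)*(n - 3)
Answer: B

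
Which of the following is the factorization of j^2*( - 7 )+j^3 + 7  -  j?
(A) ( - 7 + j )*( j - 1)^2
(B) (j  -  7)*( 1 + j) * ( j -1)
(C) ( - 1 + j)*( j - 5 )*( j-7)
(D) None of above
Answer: B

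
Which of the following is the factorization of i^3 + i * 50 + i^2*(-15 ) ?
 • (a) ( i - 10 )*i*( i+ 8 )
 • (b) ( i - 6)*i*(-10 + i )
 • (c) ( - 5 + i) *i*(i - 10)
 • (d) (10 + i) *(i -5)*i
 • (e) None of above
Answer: c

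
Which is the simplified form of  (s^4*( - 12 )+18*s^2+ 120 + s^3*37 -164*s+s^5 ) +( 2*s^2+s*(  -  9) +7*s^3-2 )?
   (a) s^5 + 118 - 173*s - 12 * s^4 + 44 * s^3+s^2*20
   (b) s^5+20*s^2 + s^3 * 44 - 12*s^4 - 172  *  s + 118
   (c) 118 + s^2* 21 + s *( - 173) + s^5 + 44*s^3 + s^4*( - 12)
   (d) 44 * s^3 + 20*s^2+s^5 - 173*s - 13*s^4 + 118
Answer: a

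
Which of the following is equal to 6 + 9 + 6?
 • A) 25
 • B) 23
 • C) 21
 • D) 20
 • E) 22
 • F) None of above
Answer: C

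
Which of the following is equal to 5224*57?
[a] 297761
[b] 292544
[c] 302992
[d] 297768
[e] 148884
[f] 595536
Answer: d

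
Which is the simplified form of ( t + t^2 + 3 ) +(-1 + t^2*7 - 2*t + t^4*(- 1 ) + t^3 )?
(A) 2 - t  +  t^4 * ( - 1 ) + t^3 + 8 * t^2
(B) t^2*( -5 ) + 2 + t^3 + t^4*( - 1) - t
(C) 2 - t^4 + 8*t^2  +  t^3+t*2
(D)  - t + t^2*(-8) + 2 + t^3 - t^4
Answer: A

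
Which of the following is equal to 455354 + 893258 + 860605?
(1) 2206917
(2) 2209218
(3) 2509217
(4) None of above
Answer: 4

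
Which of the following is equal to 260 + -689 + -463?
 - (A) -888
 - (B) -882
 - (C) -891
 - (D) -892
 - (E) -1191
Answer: D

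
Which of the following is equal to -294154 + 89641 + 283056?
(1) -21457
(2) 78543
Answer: 2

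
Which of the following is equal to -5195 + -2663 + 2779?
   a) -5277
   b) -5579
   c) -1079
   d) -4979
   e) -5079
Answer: e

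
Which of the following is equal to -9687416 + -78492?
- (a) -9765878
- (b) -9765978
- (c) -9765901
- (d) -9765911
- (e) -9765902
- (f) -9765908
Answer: f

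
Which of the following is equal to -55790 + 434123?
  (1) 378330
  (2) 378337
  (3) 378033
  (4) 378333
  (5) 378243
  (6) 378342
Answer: 4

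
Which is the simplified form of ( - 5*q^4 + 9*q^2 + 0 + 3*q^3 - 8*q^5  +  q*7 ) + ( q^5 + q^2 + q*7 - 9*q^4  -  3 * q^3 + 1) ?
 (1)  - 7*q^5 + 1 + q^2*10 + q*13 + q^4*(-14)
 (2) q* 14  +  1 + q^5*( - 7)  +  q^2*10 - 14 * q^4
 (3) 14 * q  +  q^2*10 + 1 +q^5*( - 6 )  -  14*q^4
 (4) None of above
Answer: 2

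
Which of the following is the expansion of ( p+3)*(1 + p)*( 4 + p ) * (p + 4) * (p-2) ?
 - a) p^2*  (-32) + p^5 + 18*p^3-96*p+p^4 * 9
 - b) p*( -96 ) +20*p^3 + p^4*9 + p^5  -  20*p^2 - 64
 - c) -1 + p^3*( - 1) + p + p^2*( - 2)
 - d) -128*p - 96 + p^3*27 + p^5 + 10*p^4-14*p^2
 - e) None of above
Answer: d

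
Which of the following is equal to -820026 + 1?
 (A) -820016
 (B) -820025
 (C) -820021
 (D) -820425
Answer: B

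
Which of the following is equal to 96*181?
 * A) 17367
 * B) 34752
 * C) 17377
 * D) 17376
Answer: D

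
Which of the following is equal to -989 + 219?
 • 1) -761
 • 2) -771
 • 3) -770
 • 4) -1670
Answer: 3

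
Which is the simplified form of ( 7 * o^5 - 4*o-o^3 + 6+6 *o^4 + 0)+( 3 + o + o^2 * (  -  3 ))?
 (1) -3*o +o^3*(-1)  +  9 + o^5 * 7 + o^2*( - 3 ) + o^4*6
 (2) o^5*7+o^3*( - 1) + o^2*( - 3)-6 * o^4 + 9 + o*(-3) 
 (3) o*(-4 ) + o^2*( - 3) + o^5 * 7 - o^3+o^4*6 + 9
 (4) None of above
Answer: 1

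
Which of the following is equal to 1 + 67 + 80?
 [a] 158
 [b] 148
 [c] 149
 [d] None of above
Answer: b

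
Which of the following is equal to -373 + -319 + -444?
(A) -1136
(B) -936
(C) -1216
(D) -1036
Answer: A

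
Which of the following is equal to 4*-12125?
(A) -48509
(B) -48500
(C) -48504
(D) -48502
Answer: B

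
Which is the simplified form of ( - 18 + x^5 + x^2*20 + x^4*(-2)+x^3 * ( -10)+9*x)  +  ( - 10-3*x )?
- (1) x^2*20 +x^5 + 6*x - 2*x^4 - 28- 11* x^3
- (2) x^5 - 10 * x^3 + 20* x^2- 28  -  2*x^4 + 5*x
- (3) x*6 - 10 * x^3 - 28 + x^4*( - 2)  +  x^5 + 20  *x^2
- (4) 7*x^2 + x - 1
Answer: 3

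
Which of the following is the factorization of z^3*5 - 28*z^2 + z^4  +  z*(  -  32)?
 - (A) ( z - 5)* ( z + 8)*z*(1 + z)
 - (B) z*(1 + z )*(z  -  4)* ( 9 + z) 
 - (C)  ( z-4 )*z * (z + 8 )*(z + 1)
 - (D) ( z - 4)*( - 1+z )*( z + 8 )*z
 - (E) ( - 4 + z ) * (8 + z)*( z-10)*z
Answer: C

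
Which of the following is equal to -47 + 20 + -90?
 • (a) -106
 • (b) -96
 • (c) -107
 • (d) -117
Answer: d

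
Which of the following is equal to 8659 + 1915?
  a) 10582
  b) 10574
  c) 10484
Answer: b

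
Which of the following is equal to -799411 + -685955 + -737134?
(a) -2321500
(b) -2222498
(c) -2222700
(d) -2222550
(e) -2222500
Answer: e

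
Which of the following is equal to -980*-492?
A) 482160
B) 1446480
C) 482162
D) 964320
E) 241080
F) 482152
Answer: A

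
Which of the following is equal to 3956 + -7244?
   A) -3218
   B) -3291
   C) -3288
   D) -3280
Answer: C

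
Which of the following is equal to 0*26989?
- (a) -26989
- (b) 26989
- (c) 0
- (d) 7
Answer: c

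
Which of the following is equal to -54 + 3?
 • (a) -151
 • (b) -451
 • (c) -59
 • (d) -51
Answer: d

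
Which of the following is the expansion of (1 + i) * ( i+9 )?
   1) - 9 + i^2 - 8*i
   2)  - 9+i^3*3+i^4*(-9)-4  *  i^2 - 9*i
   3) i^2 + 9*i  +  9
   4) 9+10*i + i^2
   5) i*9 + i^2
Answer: 4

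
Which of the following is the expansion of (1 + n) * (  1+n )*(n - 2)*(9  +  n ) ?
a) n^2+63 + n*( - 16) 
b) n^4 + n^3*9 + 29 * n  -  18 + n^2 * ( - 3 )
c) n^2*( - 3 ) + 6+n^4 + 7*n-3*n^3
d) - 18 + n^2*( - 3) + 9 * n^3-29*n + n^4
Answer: d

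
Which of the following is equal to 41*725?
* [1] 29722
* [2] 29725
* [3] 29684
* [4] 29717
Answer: 2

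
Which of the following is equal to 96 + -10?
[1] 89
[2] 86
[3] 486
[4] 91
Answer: 2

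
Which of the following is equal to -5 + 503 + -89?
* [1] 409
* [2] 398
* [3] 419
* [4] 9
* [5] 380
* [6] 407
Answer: 1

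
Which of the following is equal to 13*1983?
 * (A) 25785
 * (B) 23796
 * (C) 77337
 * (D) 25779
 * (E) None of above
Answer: D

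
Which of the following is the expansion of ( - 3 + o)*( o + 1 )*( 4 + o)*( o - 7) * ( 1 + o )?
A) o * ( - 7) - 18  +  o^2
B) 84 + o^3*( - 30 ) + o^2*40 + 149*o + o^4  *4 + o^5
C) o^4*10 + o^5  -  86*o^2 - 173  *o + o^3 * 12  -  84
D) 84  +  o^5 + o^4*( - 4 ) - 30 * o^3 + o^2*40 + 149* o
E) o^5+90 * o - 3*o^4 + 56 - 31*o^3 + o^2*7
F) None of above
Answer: D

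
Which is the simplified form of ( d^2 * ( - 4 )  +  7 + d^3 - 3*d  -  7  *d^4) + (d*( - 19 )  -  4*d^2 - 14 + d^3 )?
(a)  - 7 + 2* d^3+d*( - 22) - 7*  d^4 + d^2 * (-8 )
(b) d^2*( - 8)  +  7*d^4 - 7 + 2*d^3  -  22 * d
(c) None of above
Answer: a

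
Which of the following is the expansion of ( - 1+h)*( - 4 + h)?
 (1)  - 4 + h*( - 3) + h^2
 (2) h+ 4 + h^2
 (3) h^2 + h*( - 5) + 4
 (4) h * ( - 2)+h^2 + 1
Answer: 3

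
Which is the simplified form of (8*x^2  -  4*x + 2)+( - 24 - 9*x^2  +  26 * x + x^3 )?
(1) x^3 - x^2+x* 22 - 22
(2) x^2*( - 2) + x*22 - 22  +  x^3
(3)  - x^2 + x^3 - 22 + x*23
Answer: 1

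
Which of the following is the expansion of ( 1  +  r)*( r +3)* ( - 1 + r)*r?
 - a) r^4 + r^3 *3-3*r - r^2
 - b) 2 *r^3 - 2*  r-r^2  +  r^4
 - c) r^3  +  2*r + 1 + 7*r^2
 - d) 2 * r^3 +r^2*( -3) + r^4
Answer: a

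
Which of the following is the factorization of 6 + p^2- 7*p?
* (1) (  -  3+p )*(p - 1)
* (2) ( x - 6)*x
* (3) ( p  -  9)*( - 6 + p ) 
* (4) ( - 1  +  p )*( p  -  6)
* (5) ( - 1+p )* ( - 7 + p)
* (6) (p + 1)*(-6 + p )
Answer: 4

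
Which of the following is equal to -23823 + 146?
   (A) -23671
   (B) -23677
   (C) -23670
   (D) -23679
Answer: B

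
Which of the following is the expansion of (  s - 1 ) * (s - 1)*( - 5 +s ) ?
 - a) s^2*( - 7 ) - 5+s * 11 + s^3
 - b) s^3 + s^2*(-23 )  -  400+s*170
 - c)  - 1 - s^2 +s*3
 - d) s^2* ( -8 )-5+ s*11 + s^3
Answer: a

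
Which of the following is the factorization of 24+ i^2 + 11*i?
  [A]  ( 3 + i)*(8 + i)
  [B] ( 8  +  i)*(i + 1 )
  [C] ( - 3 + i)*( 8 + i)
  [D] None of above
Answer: A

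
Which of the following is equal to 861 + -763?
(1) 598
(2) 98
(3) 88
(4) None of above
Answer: 2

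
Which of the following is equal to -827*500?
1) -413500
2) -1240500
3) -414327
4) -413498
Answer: 1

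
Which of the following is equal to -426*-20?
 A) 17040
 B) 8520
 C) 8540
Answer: B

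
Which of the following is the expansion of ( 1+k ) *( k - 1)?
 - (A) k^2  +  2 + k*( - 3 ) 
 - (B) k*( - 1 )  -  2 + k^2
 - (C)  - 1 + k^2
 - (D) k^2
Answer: C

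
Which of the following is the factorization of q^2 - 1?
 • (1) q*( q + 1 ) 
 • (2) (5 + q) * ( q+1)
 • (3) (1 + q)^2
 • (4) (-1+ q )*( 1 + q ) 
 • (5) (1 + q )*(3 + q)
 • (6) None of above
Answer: 4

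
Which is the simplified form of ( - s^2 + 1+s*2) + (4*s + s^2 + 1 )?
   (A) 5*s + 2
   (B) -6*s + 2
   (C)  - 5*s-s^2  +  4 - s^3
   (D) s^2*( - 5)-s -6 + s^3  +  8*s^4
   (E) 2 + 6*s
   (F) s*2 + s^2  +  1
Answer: E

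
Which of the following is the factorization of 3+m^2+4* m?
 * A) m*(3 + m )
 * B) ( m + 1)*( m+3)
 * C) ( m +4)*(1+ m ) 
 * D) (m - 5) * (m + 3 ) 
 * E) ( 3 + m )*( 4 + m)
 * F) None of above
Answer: B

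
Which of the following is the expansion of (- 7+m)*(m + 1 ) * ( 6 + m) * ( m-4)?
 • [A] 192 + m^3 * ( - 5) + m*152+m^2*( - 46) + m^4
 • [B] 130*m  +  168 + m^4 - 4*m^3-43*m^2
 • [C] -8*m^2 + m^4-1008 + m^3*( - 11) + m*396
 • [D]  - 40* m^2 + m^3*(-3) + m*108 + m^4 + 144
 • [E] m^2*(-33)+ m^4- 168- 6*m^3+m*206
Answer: B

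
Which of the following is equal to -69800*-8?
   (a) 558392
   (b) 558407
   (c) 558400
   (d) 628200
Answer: c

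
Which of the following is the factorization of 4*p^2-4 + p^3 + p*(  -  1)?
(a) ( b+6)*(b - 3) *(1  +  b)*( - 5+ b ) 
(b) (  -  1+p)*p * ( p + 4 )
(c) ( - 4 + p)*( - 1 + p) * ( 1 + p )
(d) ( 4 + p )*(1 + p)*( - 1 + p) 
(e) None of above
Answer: d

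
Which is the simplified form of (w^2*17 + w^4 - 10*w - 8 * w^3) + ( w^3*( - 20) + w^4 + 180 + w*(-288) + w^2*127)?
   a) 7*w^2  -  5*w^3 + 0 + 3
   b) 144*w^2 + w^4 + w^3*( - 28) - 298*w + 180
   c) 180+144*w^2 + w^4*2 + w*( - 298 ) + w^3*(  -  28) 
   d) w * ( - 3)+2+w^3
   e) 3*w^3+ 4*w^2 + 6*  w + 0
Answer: c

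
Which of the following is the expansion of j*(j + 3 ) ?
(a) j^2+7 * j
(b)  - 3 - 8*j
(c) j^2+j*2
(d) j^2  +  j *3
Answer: d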